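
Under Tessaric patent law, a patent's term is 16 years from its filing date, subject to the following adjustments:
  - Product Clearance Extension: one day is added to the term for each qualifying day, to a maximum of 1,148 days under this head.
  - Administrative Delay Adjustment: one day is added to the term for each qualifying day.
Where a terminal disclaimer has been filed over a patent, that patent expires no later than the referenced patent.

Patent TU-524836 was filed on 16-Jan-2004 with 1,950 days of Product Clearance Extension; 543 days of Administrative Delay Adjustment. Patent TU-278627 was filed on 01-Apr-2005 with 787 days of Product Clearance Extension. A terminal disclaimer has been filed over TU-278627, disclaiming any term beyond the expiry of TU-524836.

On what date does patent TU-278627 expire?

May 28, 2023

Natural term of TU-278627:
  Base: filing + 16 years → 1 April 2021.
  Product Clearance Extension: 787 days (within the 1148-day cap) → +787 days → 28 May 2023.
Expiry of referenced patent TU-524836:
  Base: filing + 16 years → 16 January 2020.
  Product Clearance Extension: 1950 days claimed exceeds the 1148-day cap, so +1148 days → 9 March 2023.
  Administrative Delay Adjustment: +543 days → 2 September 2024.
Terminal disclaimer: TU-278627 expires on the earlier of 28 May 2023 and 2 September 2024.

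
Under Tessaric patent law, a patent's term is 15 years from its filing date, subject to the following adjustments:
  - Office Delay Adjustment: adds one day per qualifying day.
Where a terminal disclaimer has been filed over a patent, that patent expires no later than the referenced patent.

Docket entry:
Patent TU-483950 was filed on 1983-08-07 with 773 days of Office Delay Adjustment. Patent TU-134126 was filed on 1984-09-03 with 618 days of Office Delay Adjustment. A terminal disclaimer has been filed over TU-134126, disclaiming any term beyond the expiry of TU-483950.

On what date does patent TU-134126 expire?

September 18, 2000

Natural term of TU-134126:
  Base: filing + 15 years → 3 September 1999.
  Office Delay Adjustment: +618 days → 13 May 2001.
Expiry of referenced patent TU-483950:
  Base: filing + 15 years → 7 August 1998.
  Office Delay Adjustment: +773 days → 18 September 2000.
Terminal disclaimer: TU-134126 expires on the earlier of 13 May 2001 and 18 September 2000.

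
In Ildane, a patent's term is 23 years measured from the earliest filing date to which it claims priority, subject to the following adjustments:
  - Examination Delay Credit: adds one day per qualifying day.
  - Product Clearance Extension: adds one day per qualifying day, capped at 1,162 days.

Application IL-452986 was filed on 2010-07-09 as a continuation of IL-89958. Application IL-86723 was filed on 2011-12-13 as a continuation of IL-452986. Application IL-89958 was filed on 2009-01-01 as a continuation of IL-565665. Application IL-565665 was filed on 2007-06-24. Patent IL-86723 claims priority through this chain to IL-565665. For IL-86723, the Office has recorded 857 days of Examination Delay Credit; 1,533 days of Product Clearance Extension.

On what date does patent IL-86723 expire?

Earliest priority filing: 24 June 2007.
Base term: 24 June 2007 + 23 years → 24 June 2030.
Examination Delay Credit: +857 days → 28 October 2032.
Product Clearance Extension: 1533 days claimed exceeds the 1162-day cap, so +1162 days → 3 January 2036.

2036-01-03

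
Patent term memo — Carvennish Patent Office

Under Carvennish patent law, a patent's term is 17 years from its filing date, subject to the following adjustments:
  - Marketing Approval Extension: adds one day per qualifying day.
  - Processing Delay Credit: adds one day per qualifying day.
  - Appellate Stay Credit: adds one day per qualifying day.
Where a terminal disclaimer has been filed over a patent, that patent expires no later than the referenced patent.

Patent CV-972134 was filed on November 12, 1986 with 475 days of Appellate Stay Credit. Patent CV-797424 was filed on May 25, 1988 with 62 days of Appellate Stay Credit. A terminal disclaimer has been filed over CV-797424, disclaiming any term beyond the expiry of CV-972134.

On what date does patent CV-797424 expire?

Natural term of CV-797424:
  Base: filing + 17 years → 25 May 2005.
  Appellate Stay Credit: +62 days → 26 July 2005.
Expiry of referenced patent CV-972134:
  Base: filing + 17 years → 12 November 2003.
  Appellate Stay Credit: +475 days → 1 March 2005.
Terminal disclaimer: CV-797424 expires on the earlier of 26 July 2005 and 1 March 2005.

2005-03-01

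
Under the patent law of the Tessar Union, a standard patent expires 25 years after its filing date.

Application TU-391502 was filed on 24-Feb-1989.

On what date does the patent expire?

2014-02-24

Filing date + 25 years → 24 February 2014.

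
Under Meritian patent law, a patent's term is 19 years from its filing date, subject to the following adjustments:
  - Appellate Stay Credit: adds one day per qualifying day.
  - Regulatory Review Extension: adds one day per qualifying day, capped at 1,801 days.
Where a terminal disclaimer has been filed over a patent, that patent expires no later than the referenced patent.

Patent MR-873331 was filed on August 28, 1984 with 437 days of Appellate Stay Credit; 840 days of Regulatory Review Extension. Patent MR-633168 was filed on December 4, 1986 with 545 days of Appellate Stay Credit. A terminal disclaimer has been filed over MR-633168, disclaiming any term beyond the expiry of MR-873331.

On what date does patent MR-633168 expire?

Natural term of MR-633168:
  Base: filing + 19 years → 4 December 2005.
  Appellate Stay Credit: +545 days → 2 June 2007.
Expiry of referenced patent MR-873331:
  Base: filing + 19 years → 28 August 2003.
  Appellate Stay Credit: +437 days → 7 November 2004.
  Regulatory Review Extension: 840 days (within the 1801-day cap) → +840 days → 25 February 2007.
Terminal disclaimer: MR-633168 expires on the earlier of 2 June 2007 and 25 February 2007.

February 25, 2007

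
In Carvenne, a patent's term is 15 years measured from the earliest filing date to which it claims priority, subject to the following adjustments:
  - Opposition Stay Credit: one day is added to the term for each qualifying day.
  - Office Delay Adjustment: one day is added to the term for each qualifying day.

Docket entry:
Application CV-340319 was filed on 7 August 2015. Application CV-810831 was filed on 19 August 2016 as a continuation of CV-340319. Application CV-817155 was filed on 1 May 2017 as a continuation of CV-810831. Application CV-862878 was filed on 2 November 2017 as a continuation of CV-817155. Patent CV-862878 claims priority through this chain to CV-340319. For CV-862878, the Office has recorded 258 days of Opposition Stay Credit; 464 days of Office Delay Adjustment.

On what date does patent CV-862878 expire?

Earliest priority filing: 7 August 2015.
Base term: 7 August 2015 + 15 years → 7 August 2030.
Opposition Stay Credit: +258 days → 22 April 2031.
Office Delay Adjustment: +464 days → 29 July 2032.

2032-07-29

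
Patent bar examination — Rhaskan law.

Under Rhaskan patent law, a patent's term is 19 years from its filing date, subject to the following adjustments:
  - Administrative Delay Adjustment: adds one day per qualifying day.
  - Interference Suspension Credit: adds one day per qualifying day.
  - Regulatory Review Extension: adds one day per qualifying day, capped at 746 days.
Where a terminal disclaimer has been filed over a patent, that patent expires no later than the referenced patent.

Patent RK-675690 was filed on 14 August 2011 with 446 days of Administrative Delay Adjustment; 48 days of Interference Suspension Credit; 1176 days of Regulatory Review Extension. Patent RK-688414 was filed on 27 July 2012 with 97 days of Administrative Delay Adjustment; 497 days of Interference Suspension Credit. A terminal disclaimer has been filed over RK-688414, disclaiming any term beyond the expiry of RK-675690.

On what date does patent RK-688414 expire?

March 12, 2033

Natural term of RK-688414:
  Base: filing + 19 years → 27 July 2031.
  Administrative Delay Adjustment: +97 days → 1 November 2031.
  Interference Suspension Credit: +497 days → 12 March 2033.
Expiry of referenced patent RK-675690:
  Base: filing + 19 years → 14 August 2030.
  Administrative Delay Adjustment: +446 days → 3 November 2031.
  Interference Suspension Credit: +48 days → 21 December 2031.
  Regulatory Review Extension: 1176 days claimed exceeds the 746-day cap, so +746 days → 5 January 2034.
Terminal disclaimer: RK-688414 expires on the earlier of 12 March 2033 and 5 January 2034.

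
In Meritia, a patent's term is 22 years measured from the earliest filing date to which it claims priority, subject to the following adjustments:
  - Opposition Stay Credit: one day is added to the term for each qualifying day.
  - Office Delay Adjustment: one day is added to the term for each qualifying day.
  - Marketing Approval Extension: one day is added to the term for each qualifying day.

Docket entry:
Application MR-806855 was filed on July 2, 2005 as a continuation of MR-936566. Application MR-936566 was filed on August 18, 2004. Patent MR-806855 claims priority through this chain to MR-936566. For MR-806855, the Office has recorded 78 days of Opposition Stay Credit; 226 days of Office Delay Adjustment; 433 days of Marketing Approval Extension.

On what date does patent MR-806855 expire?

August 24, 2028

Earliest priority filing: 18 August 2004.
Base term: 18 August 2004 + 22 years → 18 August 2026.
Opposition Stay Credit: +78 days → 4 November 2026.
Office Delay Adjustment: +226 days → 18 June 2027.
Marketing Approval Extension: +433 days → 24 August 2028.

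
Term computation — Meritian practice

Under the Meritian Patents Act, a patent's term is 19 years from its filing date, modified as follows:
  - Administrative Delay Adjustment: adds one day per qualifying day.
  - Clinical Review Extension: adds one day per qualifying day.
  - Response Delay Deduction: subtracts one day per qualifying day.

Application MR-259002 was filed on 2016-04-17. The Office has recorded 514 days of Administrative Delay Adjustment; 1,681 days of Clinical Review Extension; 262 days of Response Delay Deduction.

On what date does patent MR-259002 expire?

August 1, 2040

Base term: filing date + 19 years → 17 April 2035.
Administrative Delay Adjustment: +514 days → 12 September 2036.
Clinical Review Extension: +1681 days → 20 April 2041.
Response Delay Deduction: −262 days → 1 August 2040.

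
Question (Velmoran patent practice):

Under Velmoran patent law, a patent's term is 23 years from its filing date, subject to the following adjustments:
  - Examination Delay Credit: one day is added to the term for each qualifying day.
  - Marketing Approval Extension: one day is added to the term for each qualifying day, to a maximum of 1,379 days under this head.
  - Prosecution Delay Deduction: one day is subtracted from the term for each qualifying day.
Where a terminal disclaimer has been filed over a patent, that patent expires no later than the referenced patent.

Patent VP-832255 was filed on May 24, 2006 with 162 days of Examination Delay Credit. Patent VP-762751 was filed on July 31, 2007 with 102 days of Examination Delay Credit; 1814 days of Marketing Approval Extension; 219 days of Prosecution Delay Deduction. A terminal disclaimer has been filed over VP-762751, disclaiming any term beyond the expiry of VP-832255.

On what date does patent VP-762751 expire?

Natural term of VP-762751:
  Base: filing + 23 years → 31 July 2030.
  Examination Delay Credit: +102 days → 10 November 2030.
  Marketing Approval Extension: 1814 days claimed exceeds the 1379-day cap, so +1379 days → 20 August 2034.
  Prosecution Delay Deduction: −219 days → 13 January 2034.
Expiry of referenced patent VP-832255:
  Base: filing + 23 years → 24 May 2029.
  Examination Delay Credit: +162 days → 2 November 2029.
Terminal disclaimer: VP-762751 expires on the earlier of 13 January 2034 and 2 November 2029.

2029-11-02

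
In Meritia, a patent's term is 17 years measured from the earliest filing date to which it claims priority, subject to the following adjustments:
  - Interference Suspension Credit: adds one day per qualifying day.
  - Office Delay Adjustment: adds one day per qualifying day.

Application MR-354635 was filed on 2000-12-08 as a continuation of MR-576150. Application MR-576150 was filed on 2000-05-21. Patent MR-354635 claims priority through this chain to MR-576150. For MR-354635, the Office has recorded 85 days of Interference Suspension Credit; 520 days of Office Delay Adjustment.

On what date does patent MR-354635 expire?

Earliest priority filing: 21 May 2000.
Base term: 21 May 2000 + 17 years → 21 May 2017.
Interference Suspension Credit: +85 days → 14 August 2017.
Office Delay Adjustment: +520 days → 16 January 2019.

2019-01-16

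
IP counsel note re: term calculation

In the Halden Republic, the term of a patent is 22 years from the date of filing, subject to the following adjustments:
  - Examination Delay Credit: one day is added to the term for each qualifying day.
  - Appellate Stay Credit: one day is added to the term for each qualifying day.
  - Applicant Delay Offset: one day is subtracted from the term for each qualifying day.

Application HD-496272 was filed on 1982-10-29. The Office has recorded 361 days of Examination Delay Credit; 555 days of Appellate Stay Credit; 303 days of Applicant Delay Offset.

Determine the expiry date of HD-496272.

July 4, 2006

Base term: filing date + 22 years → 29 October 2004.
Examination Delay Credit: +361 days → 25 October 2005.
Appellate Stay Credit: +555 days → 3 May 2007.
Applicant Delay Offset: −303 days → 4 July 2006.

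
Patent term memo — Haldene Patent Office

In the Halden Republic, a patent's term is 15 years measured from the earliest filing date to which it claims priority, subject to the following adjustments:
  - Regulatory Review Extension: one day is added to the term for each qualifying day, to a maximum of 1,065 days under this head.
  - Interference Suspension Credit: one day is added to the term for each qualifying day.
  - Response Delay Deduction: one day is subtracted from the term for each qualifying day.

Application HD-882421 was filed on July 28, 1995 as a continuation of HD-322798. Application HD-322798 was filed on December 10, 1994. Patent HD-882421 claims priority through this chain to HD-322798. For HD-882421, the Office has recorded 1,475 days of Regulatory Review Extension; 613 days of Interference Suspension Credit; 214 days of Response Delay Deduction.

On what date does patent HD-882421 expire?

December 13, 2013

Earliest priority filing: 10 December 1994.
Base term: 10 December 1994 + 15 years → 10 December 2009.
Regulatory Review Extension: 1475 days claimed exceeds the 1065-day cap, so +1065 days → 9 November 2012.
Interference Suspension Credit: +613 days → 15 July 2014.
Response Delay Deduction: −214 days → 13 December 2013.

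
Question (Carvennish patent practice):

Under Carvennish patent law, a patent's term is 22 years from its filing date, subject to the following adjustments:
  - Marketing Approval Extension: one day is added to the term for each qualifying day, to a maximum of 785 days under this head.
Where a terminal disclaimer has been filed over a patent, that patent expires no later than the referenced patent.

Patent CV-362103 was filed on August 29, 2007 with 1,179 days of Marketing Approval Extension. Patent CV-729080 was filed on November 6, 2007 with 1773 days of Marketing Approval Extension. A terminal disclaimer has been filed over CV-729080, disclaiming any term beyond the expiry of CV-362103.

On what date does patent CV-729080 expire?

2031-10-23

Natural term of CV-729080:
  Base: filing + 22 years → 6 November 2029.
  Marketing Approval Extension: 1773 days claimed exceeds the 785-day cap, so +785 days → 31 December 2031.
Expiry of referenced patent CV-362103:
  Base: filing + 22 years → 29 August 2029.
  Marketing Approval Extension: 1179 days claimed exceeds the 785-day cap, so +785 days → 23 October 2031.
Terminal disclaimer: CV-729080 expires on the earlier of 31 December 2031 and 23 October 2031.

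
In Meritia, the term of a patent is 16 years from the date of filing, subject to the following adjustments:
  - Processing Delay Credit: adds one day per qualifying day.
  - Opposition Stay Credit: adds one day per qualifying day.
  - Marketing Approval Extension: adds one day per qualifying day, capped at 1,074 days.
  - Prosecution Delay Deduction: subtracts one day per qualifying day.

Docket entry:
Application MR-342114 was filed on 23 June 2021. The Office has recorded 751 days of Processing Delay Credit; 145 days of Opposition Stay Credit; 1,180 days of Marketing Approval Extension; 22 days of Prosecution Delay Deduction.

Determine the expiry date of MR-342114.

2042-10-23

Base term: filing date + 16 years → 23 June 2037.
Processing Delay Credit: +751 days → 14 July 2039.
Opposition Stay Credit: +145 days → 6 December 2039.
Marketing Approval Extension: 1180 days claimed exceeds the 1074-day cap, so +1074 days → 14 November 2042.
Prosecution Delay Deduction: −22 days → 23 October 2042.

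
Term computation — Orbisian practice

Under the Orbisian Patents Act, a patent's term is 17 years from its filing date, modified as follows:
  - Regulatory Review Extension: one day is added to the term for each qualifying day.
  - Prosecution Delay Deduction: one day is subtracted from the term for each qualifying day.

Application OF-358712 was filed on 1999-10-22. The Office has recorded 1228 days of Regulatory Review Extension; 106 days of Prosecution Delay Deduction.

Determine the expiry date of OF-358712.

Base term: filing date + 17 years → 22 October 2016.
Regulatory Review Extension: +1228 days → 3 March 2020.
Prosecution Delay Deduction: −106 days → 18 November 2019.

November 18, 2019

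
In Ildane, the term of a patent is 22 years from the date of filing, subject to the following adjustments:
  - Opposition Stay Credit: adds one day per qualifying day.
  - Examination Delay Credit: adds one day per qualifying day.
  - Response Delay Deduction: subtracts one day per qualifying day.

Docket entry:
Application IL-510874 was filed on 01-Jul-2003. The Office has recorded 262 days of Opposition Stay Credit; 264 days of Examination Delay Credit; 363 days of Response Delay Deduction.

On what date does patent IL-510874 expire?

Base term: filing date + 22 years → 1 July 2025.
Opposition Stay Credit: +262 days → 20 March 2026.
Examination Delay Credit: +264 days → 9 December 2026.
Response Delay Deduction: −363 days → 11 December 2025.

2025-12-11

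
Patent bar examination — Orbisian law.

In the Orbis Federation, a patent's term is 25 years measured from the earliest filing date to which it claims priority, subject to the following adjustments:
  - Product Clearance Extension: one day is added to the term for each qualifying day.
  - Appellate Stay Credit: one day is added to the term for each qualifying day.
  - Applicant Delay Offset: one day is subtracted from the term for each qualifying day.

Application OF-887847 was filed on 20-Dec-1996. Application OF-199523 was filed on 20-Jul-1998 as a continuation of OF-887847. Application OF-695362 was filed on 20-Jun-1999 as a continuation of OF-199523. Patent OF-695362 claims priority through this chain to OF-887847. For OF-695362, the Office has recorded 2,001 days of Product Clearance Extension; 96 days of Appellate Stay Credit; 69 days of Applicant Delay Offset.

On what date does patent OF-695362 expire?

July 10, 2027

Earliest priority filing: 20 December 1996.
Base term: 20 December 1996 + 25 years → 20 December 2021.
Product Clearance Extension: +2001 days → 13 June 2027.
Appellate Stay Credit: +96 days → 17 September 2027.
Applicant Delay Offset: −69 days → 10 July 2027.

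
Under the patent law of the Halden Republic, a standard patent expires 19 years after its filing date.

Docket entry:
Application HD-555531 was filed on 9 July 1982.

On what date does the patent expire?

Filing date + 19 years → 9 July 2001.

July 9, 2001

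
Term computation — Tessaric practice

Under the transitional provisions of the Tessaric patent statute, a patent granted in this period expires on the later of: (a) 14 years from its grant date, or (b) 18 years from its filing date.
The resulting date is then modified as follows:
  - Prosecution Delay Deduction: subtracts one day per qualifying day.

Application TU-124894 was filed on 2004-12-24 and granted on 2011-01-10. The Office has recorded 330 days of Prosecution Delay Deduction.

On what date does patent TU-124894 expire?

(a) grant + 14 years → 10 January 2025.
(b) filing + 18 years → 24 December 2022.
Later of the two: 10 January 2025.
Prosecution Delay Deduction: −330 days → 15 February 2024.

February 15, 2024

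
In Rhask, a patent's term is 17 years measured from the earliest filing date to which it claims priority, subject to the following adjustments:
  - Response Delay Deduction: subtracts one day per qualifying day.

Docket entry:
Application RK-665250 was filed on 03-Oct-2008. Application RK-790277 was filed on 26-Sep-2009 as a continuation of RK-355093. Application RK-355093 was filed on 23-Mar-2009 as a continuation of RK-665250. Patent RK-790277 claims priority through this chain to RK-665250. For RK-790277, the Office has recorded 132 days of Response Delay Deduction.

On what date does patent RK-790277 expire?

May 24, 2025

Earliest priority filing: 3 October 2008.
Base term: 3 October 2008 + 17 years → 3 October 2025.
Response Delay Deduction: −132 days → 24 May 2025.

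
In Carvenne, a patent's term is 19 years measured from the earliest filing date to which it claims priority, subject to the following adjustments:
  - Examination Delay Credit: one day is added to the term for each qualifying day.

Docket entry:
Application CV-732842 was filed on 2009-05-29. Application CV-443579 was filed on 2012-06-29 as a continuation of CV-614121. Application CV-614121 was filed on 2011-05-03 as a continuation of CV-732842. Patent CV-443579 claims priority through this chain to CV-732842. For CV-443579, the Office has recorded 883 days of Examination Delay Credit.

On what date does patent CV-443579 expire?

October 29, 2030

Earliest priority filing: 29 May 2009.
Base term: 29 May 2009 + 19 years → 29 May 2028.
Examination Delay Credit: +883 days → 29 October 2030.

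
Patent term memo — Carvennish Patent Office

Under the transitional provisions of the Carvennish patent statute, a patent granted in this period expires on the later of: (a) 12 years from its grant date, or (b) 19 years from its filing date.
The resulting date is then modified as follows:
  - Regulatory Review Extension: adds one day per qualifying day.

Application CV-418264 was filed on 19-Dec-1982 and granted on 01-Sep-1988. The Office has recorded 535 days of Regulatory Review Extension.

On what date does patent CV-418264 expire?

2003-06-07

(a) grant + 12 years → 1 September 2000.
(b) filing + 19 years → 19 December 2001.
Later of the two: 19 December 2001.
Regulatory Review Extension: +535 days → 7 June 2003.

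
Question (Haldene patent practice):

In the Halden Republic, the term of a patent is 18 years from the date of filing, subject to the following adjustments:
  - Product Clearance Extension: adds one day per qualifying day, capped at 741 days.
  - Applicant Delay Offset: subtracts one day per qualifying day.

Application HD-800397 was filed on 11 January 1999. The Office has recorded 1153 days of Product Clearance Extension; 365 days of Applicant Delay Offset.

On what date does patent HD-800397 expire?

2018-01-22

Base term: filing date + 18 years → 11 January 2017.
Product Clearance Extension: 1153 days claimed exceeds the 741-day cap, so +741 days → 22 January 2019.
Applicant Delay Offset: −365 days → 22 January 2018.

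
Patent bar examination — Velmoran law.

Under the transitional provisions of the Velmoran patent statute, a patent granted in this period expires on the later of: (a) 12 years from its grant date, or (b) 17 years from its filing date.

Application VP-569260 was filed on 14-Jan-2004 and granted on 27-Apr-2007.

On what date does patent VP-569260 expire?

(a) grant + 12 years → 27 April 2019.
(b) filing + 17 years → 14 January 2021.
Later of the two: 14 January 2021.

2021-01-14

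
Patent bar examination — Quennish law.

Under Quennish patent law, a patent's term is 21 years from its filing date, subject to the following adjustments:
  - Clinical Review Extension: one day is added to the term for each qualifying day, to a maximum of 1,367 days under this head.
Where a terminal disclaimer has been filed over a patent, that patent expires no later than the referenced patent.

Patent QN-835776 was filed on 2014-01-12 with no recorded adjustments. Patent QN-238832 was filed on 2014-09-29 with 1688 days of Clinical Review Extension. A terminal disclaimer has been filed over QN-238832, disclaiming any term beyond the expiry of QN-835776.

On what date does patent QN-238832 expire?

Natural term of QN-238832:
  Base: filing + 21 years → 29 September 2035.
  Clinical Review Extension: 1688 days claimed exceeds the 1367-day cap, so +1367 days → 27 June 2039.
Expiry of referenced patent QN-835776:
  Base: filing + 21 years → 12 January 2035.
Terminal disclaimer: QN-238832 expires on the earlier of 27 June 2039 and 12 January 2035.

January 12, 2035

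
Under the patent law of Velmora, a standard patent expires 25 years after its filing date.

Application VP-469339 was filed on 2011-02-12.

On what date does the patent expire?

2036-02-12

Filing date + 25 years → 12 February 2036.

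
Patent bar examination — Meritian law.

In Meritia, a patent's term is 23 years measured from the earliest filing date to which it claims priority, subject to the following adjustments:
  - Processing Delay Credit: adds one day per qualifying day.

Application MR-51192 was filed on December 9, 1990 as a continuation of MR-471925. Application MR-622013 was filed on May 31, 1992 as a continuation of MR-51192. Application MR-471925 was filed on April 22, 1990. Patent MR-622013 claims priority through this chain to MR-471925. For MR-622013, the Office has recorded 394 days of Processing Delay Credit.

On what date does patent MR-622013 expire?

May 21, 2014

Earliest priority filing: 22 April 1990.
Base term: 22 April 1990 + 23 years → 22 April 2013.
Processing Delay Credit: +394 days → 21 May 2014.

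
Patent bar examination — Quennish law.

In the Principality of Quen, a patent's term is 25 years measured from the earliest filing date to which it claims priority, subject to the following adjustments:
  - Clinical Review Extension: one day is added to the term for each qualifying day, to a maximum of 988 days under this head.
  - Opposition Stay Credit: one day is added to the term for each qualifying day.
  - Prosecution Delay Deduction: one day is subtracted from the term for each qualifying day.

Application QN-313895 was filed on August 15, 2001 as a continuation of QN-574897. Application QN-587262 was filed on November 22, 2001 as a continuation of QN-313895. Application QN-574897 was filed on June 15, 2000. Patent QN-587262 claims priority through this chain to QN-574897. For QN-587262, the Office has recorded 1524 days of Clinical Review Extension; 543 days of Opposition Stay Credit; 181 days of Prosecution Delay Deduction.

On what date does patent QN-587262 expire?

February 24, 2029

Earliest priority filing: 15 June 2000.
Base term: 15 June 2000 + 25 years → 15 June 2025.
Clinical Review Extension: 1524 days claimed exceeds the 988-day cap, so +988 days → 28 February 2028.
Opposition Stay Credit: +543 days → 24 August 2029.
Prosecution Delay Deduction: −181 days → 24 February 2029.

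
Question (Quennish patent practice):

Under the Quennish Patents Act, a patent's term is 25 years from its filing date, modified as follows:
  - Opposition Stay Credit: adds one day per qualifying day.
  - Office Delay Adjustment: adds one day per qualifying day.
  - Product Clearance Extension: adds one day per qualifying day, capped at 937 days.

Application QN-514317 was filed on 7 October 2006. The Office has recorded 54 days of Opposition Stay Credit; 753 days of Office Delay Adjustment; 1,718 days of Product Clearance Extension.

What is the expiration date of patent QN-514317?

2036-07-16

Base term: filing date + 25 years → 7 October 2031.
Opposition Stay Credit: +54 days → 30 November 2031.
Office Delay Adjustment: +753 days → 22 December 2033.
Product Clearance Extension: 1718 days claimed exceeds the 937-day cap, so +937 days → 16 July 2036.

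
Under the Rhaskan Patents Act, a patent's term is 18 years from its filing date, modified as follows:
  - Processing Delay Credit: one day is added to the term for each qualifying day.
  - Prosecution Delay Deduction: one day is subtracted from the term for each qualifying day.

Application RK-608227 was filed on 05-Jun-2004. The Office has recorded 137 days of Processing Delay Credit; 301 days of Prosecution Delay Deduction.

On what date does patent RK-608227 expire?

December 23, 2021

Base term: filing date + 18 years → 5 June 2022.
Processing Delay Credit: +137 days → 20 October 2022.
Prosecution Delay Deduction: −301 days → 23 December 2021.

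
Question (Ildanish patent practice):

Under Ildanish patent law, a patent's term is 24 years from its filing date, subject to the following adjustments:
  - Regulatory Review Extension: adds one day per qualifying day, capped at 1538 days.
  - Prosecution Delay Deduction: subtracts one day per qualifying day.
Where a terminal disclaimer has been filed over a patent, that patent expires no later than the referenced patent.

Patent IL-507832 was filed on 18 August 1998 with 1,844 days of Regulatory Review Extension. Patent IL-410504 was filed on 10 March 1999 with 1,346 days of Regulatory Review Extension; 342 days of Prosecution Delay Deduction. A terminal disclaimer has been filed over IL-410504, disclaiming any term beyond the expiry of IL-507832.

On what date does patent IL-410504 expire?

2025-12-08

Natural term of IL-410504:
  Base: filing + 24 years → 10 March 2023.
  Regulatory Review Extension: 1346 days (within the 1538-day cap) → +1346 days → 15 November 2026.
  Prosecution Delay Deduction: −342 days → 8 December 2025.
Expiry of referenced patent IL-507832:
  Base: filing + 24 years → 18 August 2022.
  Regulatory Review Extension: 1844 days claimed exceeds the 1538-day cap, so +1538 days → 3 November 2026.
Terminal disclaimer: IL-410504 expires on the earlier of 8 December 2025 and 3 November 2026.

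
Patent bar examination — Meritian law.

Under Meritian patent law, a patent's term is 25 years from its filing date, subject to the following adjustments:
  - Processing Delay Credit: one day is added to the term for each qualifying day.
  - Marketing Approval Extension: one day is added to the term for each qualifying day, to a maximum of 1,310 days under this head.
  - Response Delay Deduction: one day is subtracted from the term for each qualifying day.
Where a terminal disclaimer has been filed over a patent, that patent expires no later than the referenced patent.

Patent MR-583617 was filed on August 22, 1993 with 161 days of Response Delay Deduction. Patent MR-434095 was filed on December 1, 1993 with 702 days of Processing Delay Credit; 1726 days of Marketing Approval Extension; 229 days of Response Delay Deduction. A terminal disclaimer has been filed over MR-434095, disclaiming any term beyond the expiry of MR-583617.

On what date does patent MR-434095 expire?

2018-03-14

Natural term of MR-434095:
  Base: filing + 25 years → 1 December 2018.
  Processing Delay Credit: +702 days → 2 November 2020.
  Marketing Approval Extension: 1726 days claimed exceeds the 1310-day cap, so +1310 days → 4 June 2024.
  Response Delay Deduction: −229 days → 19 October 2023.
Expiry of referenced patent MR-583617:
  Base: filing + 25 years → 22 August 2018.
  Response Delay Deduction: −161 days → 14 March 2018.
Terminal disclaimer: MR-434095 expires on the earlier of 19 October 2023 and 14 March 2018.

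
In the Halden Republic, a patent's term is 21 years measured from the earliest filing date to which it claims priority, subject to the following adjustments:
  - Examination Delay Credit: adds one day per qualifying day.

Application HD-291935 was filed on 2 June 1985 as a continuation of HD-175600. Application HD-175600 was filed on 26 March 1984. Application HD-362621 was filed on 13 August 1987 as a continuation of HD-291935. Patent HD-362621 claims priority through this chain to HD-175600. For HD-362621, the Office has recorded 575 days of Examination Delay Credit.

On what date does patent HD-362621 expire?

Earliest priority filing: 26 March 1984.
Base term: 26 March 1984 + 21 years → 26 March 2005.
Examination Delay Credit: +575 days → 22 October 2006.

2006-10-22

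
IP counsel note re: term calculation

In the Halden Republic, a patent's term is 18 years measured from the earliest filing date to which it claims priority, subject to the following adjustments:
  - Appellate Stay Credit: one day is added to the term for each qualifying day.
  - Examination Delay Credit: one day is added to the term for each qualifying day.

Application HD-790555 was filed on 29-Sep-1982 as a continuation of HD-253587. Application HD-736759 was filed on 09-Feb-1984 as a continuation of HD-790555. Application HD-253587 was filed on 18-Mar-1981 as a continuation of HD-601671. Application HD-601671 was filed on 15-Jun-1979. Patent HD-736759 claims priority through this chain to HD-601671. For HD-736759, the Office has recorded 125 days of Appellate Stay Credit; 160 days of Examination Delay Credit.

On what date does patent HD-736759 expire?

Earliest priority filing: 15 June 1979.
Base term: 15 June 1979 + 18 years → 15 June 1997.
Appellate Stay Credit: +125 days → 18 October 1997.
Examination Delay Credit: +160 days → 27 March 1998.

March 27, 1998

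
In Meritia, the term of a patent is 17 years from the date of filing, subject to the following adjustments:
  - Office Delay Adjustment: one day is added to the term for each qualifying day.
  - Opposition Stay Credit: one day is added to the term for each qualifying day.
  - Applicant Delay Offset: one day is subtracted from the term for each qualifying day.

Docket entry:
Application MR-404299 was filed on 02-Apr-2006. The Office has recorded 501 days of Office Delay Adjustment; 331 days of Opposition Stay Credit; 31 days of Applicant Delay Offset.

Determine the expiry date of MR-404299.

June 11, 2025

Base term: filing date + 17 years → 2 April 2023.
Office Delay Adjustment: +501 days → 15 August 2024.
Opposition Stay Credit: +331 days → 12 July 2025.
Applicant Delay Offset: −31 days → 11 June 2025.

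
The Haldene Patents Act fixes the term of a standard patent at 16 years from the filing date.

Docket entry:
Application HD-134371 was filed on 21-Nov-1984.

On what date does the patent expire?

Filing date + 16 years → 21 November 2000.

November 21, 2000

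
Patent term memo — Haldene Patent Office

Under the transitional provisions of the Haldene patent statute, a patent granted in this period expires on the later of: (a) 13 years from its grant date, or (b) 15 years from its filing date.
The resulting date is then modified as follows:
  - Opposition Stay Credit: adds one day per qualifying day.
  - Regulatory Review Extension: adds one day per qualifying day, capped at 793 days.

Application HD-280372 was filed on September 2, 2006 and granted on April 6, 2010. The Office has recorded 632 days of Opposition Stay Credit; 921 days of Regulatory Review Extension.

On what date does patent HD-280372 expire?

(a) grant + 13 years → 6 April 2023.
(b) filing + 15 years → 2 September 2021.
Later of the two: 6 April 2023.
Opposition Stay Credit: +632 days → 28 December 2024.
Regulatory Review Extension: 921 days claimed exceeds the 793-day cap, so +793 days → 1 March 2027.

March 1, 2027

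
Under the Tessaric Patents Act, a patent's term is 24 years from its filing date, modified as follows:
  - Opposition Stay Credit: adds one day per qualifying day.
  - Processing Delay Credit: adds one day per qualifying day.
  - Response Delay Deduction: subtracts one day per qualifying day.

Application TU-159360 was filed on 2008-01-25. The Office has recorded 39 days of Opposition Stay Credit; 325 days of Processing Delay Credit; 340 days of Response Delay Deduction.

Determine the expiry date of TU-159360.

Base term: filing date + 24 years → 25 January 2032.
Opposition Stay Credit: +39 days → 4 March 2032.
Processing Delay Credit: +325 days → 23 January 2033.
Response Delay Deduction: −340 days → 18 February 2032.

February 18, 2032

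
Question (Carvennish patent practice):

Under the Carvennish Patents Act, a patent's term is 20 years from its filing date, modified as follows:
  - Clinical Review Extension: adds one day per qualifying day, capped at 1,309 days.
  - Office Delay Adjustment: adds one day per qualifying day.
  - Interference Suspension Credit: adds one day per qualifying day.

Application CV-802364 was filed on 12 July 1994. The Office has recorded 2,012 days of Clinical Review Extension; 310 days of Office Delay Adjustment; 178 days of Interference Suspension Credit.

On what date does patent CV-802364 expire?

Base term: filing date + 20 years → 12 July 2014.
Clinical Review Extension: 2012 days claimed exceeds the 1309-day cap, so +1309 days → 10 February 2018.
Office Delay Adjustment: +310 days → 17 December 2018.
Interference Suspension Credit: +178 days → 13 June 2019.

2019-06-13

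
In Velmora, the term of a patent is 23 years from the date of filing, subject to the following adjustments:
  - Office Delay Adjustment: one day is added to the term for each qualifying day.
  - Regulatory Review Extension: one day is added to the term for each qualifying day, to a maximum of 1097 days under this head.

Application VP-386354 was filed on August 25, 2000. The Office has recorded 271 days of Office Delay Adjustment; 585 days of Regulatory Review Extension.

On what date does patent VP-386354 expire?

Base term: filing date + 23 years → 25 August 2023.
Office Delay Adjustment: +271 days → 22 May 2024.
Regulatory Review Extension: 585 days (within the 1097-day cap) → +585 days → 28 December 2025.

December 28, 2025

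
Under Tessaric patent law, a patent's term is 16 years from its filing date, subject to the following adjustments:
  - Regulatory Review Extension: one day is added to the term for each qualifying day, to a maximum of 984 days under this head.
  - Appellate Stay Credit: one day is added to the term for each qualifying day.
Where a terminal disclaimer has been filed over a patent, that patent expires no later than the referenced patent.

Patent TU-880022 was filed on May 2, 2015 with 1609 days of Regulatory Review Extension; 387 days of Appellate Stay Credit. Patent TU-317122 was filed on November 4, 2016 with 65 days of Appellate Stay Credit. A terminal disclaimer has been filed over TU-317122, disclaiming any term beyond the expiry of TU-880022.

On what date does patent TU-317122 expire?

Natural term of TU-317122:
  Base: filing + 16 years → 4 November 2032.
  Appellate Stay Credit: +65 days → 8 January 2033.
Expiry of referenced patent TU-880022:
  Base: filing + 16 years → 2 May 2031.
  Regulatory Review Extension: 1609 days claimed exceeds the 984-day cap, so +984 days → 10 January 2034.
  Appellate Stay Credit: +387 days → 1 February 2035.
Terminal disclaimer: TU-317122 expires on the earlier of 8 January 2033 and 1 February 2035.

January 8, 2033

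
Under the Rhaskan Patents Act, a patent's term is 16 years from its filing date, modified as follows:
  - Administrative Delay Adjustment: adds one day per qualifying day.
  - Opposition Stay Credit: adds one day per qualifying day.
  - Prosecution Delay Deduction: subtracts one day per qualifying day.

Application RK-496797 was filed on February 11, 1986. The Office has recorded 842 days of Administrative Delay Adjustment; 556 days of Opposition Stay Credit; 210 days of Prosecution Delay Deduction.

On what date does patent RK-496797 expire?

2005-05-14

Base term: filing date + 16 years → 11 February 2002.
Administrative Delay Adjustment: +842 days → 2 June 2004.
Opposition Stay Credit: +556 days → 10 December 2005.
Prosecution Delay Deduction: −210 days → 14 May 2005.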